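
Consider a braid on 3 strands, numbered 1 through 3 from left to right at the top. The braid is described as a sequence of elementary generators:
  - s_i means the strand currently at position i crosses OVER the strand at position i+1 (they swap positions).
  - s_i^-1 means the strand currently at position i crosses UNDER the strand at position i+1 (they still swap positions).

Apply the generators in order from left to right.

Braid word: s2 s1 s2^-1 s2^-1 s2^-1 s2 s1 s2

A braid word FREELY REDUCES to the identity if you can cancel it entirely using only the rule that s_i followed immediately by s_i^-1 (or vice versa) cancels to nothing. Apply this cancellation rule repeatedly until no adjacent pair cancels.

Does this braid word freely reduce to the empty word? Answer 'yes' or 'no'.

Answer: no

Derivation:
Gen 1 (s2): push. Stack: [s2]
Gen 2 (s1): push. Stack: [s2 s1]
Gen 3 (s2^-1): push. Stack: [s2 s1 s2^-1]
Gen 4 (s2^-1): push. Stack: [s2 s1 s2^-1 s2^-1]
Gen 5 (s2^-1): push. Stack: [s2 s1 s2^-1 s2^-1 s2^-1]
Gen 6 (s2): cancels prior s2^-1. Stack: [s2 s1 s2^-1 s2^-1]
Gen 7 (s1): push. Stack: [s2 s1 s2^-1 s2^-1 s1]
Gen 8 (s2): push. Stack: [s2 s1 s2^-1 s2^-1 s1 s2]
Reduced word: s2 s1 s2^-1 s2^-1 s1 s2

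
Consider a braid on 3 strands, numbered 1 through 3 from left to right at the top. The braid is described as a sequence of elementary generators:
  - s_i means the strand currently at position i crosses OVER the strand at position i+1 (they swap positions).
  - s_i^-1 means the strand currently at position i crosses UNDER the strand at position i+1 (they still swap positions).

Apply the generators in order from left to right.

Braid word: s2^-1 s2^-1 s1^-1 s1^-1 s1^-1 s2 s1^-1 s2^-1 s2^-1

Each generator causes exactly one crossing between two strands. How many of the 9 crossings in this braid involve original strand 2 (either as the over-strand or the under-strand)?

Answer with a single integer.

Gen 1: crossing 2x3. Involves strand 2? yes. Count so far: 1
Gen 2: crossing 3x2. Involves strand 2? yes. Count so far: 2
Gen 3: crossing 1x2. Involves strand 2? yes. Count so far: 3
Gen 4: crossing 2x1. Involves strand 2? yes. Count so far: 4
Gen 5: crossing 1x2. Involves strand 2? yes. Count so far: 5
Gen 6: crossing 1x3. Involves strand 2? no. Count so far: 5
Gen 7: crossing 2x3. Involves strand 2? yes. Count so far: 6
Gen 8: crossing 2x1. Involves strand 2? yes. Count so far: 7
Gen 9: crossing 1x2. Involves strand 2? yes. Count so far: 8

Answer: 8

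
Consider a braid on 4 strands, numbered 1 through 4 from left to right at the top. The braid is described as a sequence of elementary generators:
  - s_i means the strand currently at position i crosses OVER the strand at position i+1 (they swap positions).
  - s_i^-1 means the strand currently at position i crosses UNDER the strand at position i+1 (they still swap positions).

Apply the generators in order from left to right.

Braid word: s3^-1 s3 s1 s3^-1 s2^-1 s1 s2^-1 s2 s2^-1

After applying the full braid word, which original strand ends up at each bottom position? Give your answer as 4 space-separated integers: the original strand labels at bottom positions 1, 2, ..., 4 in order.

Answer: 4 1 2 3

Derivation:
Gen 1 (s3^-1): strand 3 crosses under strand 4. Perm now: [1 2 4 3]
Gen 2 (s3): strand 4 crosses over strand 3. Perm now: [1 2 3 4]
Gen 3 (s1): strand 1 crosses over strand 2. Perm now: [2 1 3 4]
Gen 4 (s3^-1): strand 3 crosses under strand 4. Perm now: [2 1 4 3]
Gen 5 (s2^-1): strand 1 crosses under strand 4. Perm now: [2 4 1 3]
Gen 6 (s1): strand 2 crosses over strand 4. Perm now: [4 2 1 3]
Gen 7 (s2^-1): strand 2 crosses under strand 1. Perm now: [4 1 2 3]
Gen 8 (s2): strand 1 crosses over strand 2. Perm now: [4 2 1 3]
Gen 9 (s2^-1): strand 2 crosses under strand 1. Perm now: [4 1 2 3]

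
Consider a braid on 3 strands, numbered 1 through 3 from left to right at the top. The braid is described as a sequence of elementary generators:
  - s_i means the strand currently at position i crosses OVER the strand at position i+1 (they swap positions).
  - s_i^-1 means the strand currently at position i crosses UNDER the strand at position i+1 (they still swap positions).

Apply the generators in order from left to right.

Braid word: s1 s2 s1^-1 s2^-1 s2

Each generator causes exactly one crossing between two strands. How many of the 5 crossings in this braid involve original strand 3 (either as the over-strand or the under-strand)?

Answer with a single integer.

Gen 1: crossing 1x2. Involves strand 3? no. Count so far: 0
Gen 2: crossing 1x3. Involves strand 3? yes. Count so far: 1
Gen 3: crossing 2x3. Involves strand 3? yes. Count so far: 2
Gen 4: crossing 2x1. Involves strand 3? no. Count so far: 2
Gen 5: crossing 1x2. Involves strand 3? no. Count so far: 2

Answer: 2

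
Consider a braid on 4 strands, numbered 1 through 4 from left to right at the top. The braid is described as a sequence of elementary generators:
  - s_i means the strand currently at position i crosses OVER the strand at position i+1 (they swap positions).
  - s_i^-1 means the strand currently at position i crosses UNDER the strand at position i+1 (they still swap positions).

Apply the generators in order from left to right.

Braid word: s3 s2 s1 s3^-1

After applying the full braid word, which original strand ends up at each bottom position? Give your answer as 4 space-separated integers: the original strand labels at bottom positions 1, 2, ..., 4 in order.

Answer: 4 1 3 2

Derivation:
Gen 1 (s3): strand 3 crosses over strand 4. Perm now: [1 2 4 3]
Gen 2 (s2): strand 2 crosses over strand 4. Perm now: [1 4 2 3]
Gen 3 (s1): strand 1 crosses over strand 4. Perm now: [4 1 2 3]
Gen 4 (s3^-1): strand 2 crosses under strand 3. Perm now: [4 1 3 2]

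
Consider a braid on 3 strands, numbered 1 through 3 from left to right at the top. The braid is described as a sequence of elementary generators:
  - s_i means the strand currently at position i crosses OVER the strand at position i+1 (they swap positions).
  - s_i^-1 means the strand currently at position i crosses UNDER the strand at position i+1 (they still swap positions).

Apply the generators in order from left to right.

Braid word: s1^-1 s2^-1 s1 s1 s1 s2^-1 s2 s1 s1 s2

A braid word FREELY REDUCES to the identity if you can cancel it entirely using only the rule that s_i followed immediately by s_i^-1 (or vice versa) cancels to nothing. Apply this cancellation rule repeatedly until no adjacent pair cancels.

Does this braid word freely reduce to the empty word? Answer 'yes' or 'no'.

Answer: no

Derivation:
Gen 1 (s1^-1): push. Stack: [s1^-1]
Gen 2 (s2^-1): push. Stack: [s1^-1 s2^-1]
Gen 3 (s1): push. Stack: [s1^-1 s2^-1 s1]
Gen 4 (s1): push. Stack: [s1^-1 s2^-1 s1 s1]
Gen 5 (s1): push. Stack: [s1^-1 s2^-1 s1 s1 s1]
Gen 6 (s2^-1): push. Stack: [s1^-1 s2^-1 s1 s1 s1 s2^-1]
Gen 7 (s2): cancels prior s2^-1. Stack: [s1^-1 s2^-1 s1 s1 s1]
Gen 8 (s1): push. Stack: [s1^-1 s2^-1 s1 s1 s1 s1]
Gen 9 (s1): push. Stack: [s1^-1 s2^-1 s1 s1 s1 s1 s1]
Gen 10 (s2): push. Stack: [s1^-1 s2^-1 s1 s1 s1 s1 s1 s2]
Reduced word: s1^-1 s2^-1 s1 s1 s1 s1 s1 s2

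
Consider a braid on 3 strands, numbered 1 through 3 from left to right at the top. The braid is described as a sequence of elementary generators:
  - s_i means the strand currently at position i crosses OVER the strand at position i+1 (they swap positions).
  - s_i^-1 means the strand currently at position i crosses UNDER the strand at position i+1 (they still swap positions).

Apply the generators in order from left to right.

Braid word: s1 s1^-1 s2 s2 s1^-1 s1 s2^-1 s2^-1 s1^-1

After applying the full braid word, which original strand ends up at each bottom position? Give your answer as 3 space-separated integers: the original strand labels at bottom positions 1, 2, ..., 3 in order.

Answer: 2 1 3

Derivation:
Gen 1 (s1): strand 1 crosses over strand 2. Perm now: [2 1 3]
Gen 2 (s1^-1): strand 2 crosses under strand 1. Perm now: [1 2 3]
Gen 3 (s2): strand 2 crosses over strand 3. Perm now: [1 3 2]
Gen 4 (s2): strand 3 crosses over strand 2. Perm now: [1 2 3]
Gen 5 (s1^-1): strand 1 crosses under strand 2. Perm now: [2 1 3]
Gen 6 (s1): strand 2 crosses over strand 1. Perm now: [1 2 3]
Gen 7 (s2^-1): strand 2 crosses under strand 3. Perm now: [1 3 2]
Gen 8 (s2^-1): strand 3 crosses under strand 2. Perm now: [1 2 3]
Gen 9 (s1^-1): strand 1 crosses under strand 2. Perm now: [2 1 3]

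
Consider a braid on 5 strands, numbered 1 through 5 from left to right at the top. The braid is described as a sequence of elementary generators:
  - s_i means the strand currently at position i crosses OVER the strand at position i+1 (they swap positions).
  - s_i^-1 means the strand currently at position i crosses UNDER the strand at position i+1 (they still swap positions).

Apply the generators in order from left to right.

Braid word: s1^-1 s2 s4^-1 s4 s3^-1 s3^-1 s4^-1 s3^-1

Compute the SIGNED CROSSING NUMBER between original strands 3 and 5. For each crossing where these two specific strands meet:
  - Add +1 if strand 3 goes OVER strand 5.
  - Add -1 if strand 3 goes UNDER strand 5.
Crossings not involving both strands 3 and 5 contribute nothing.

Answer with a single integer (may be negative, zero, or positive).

Gen 1: crossing 1x2. Both 3&5? no. Sum: 0
Gen 2: crossing 1x3. Both 3&5? no. Sum: 0
Gen 3: crossing 4x5. Both 3&5? no. Sum: 0
Gen 4: crossing 5x4. Both 3&5? no. Sum: 0
Gen 5: crossing 1x4. Both 3&5? no. Sum: 0
Gen 6: crossing 4x1. Both 3&5? no. Sum: 0
Gen 7: crossing 4x5. Both 3&5? no. Sum: 0
Gen 8: crossing 1x5. Both 3&5? no. Sum: 0

Answer: 0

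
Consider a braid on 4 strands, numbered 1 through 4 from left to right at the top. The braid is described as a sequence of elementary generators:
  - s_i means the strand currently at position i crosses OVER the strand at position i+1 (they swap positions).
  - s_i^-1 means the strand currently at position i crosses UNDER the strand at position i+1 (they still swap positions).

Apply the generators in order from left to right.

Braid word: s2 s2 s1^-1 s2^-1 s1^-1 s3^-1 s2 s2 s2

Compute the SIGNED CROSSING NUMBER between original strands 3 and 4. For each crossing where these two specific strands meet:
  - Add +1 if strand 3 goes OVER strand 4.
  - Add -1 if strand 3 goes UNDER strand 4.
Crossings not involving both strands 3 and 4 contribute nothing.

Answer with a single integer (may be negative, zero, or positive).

Gen 1: crossing 2x3. Both 3&4? no. Sum: 0
Gen 2: crossing 3x2. Both 3&4? no. Sum: 0
Gen 3: crossing 1x2. Both 3&4? no. Sum: 0
Gen 4: crossing 1x3. Both 3&4? no. Sum: 0
Gen 5: crossing 2x3. Both 3&4? no. Sum: 0
Gen 6: crossing 1x4. Both 3&4? no. Sum: 0
Gen 7: crossing 2x4. Both 3&4? no. Sum: 0
Gen 8: crossing 4x2. Both 3&4? no. Sum: 0
Gen 9: crossing 2x4. Both 3&4? no. Sum: 0

Answer: 0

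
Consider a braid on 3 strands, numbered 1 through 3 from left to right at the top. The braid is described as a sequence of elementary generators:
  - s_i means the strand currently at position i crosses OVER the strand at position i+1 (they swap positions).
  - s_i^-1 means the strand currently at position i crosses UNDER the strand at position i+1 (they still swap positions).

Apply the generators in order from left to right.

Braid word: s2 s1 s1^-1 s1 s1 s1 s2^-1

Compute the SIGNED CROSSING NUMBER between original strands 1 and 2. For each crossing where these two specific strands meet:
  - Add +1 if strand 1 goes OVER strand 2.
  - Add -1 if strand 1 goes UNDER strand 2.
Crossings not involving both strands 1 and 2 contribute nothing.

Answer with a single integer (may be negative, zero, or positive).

Answer: -1

Derivation:
Gen 1: crossing 2x3. Both 1&2? no. Sum: 0
Gen 2: crossing 1x3. Both 1&2? no. Sum: 0
Gen 3: crossing 3x1. Both 1&2? no. Sum: 0
Gen 4: crossing 1x3. Both 1&2? no. Sum: 0
Gen 5: crossing 3x1. Both 1&2? no. Sum: 0
Gen 6: crossing 1x3. Both 1&2? no. Sum: 0
Gen 7: 1 under 2. Both 1&2? yes. Contrib: -1. Sum: -1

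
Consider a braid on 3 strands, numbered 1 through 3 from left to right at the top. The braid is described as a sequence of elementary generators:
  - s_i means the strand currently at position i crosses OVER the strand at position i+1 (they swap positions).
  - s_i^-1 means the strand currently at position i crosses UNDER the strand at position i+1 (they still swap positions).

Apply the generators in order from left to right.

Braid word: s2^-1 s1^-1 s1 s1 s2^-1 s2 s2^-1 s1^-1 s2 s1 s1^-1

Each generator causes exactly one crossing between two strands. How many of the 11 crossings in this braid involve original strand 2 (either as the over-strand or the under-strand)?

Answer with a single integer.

Answer: 7

Derivation:
Gen 1: crossing 2x3. Involves strand 2? yes. Count so far: 1
Gen 2: crossing 1x3. Involves strand 2? no. Count so far: 1
Gen 3: crossing 3x1. Involves strand 2? no. Count so far: 1
Gen 4: crossing 1x3. Involves strand 2? no. Count so far: 1
Gen 5: crossing 1x2. Involves strand 2? yes. Count so far: 2
Gen 6: crossing 2x1. Involves strand 2? yes. Count so far: 3
Gen 7: crossing 1x2. Involves strand 2? yes. Count so far: 4
Gen 8: crossing 3x2. Involves strand 2? yes. Count so far: 5
Gen 9: crossing 3x1. Involves strand 2? no. Count so far: 5
Gen 10: crossing 2x1. Involves strand 2? yes. Count so far: 6
Gen 11: crossing 1x2. Involves strand 2? yes. Count so far: 7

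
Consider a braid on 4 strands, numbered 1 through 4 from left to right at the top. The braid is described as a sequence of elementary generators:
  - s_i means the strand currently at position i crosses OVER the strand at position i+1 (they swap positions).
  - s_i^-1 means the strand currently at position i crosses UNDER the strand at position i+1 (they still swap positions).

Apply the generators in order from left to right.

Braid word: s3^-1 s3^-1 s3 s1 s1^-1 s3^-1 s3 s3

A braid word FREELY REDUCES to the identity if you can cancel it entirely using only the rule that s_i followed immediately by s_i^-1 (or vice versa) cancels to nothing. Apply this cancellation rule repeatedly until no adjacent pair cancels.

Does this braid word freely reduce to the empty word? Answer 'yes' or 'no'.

Answer: yes

Derivation:
Gen 1 (s3^-1): push. Stack: [s3^-1]
Gen 2 (s3^-1): push. Stack: [s3^-1 s3^-1]
Gen 3 (s3): cancels prior s3^-1. Stack: [s3^-1]
Gen 4 (s1): push. Stack: [s3^-1 s1]
Gen 5 (s1^-1): cancels prior s1. Stack: [s3^-1]
Gen 6 (s3^-1): push. Stack: [s3^-1 s3^-1]
Gen 7 (s3): cancels prior s3^-1. Stack: [s3^-1]
Gen 8 (s3): cancels prior s3^-1. Stack: []
Reduced word: (empty)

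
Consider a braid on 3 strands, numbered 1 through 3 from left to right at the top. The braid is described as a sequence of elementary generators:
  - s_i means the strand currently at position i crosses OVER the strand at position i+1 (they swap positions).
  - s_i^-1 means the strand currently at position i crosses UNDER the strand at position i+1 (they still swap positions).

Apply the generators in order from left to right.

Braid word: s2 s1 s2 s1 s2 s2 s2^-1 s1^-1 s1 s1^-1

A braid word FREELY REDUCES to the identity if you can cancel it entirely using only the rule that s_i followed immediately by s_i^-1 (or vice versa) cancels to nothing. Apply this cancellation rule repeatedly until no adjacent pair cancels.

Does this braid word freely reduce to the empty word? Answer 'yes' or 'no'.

Gen 1 (s2): push. Stack: [s2]
Gen 2 (s1): push. Stack: [s2 s1]
Gen 3 (s2): push. Stack: [s2 s1 s2]
Gen 4 (s1): push. Stack: [s2 s1 s2 s1]
Gen 5 (s2): push. Stack: [s2 s1 s2 s1 s2]
Gen 6 (s2): push. Stack: [s2 s1 s2 s1 s2 s2]
Gen 7 (s2^-1): cancels prior s2. Stack: [s2 s1 s2 s1 s2]
Gen 8 (s1^-1): push. Stack: [s2 s1 s2 s1 s2 s1^-1]
Gen 9 (s1): cancels prior s1^-1. Stack: [s2 s1 s2 s1 s2]
Gen 10 (s1^-1): push. Stack: [s2 s1 s2 s1 s2 s1^-1]
Reduced word: s2 s1 s2 s1 s2 s1^-1

Answer: no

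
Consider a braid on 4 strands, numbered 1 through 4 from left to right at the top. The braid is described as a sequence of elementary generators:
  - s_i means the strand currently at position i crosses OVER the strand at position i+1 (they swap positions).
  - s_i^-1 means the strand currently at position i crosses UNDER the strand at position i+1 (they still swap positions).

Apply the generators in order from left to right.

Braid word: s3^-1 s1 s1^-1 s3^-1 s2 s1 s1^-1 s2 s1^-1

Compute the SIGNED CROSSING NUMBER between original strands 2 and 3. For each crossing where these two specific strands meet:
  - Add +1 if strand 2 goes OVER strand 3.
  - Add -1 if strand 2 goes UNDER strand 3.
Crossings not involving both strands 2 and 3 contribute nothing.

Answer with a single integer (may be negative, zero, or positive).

Gen 1: crossing 3x4. Both 2&3? no. Sum: 0
Gen 2: crossing 1x2. Both 2&3? no. Sum: 0
Gen 3: crossing 2x1. Both 2&3? no. Sum: 0
Gen 4: crossing 4x3. Both 2&3? no. Sum: 0
Gen 5: 2 over 3. Both 2&3? yes. Contrib: +1. Sum: 1
Gen 6: crossing 1x3. Both 2&3? no. Sum: 1
Gen 7: crossing 3x1. Both 2&3? no. Sum: 1
Gen 8: 3 over 2. Both 2&3? yes. Contrib: -1. Sum: 0
Gen 9: crossing 1x2. Both 2&3? no. Sum: 0

Answer: 0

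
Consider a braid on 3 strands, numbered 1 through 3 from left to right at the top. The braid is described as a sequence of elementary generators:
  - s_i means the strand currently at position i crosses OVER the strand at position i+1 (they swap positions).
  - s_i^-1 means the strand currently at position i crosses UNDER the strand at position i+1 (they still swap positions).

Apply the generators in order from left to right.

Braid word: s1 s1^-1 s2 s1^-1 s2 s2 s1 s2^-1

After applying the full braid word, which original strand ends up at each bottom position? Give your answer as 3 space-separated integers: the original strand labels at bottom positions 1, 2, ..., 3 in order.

Answer: 1 2 3

Derivation:
Gen 1 (s1): strand 1 crosses over strand 2. Perm now: [2 1 3]
Gen 2 (s1^-1): strand 2 crosses under strand 1. Perm now: [1 2 3]
Gen 3 (s2): strand 2 crosses over strand 3. Perm now: [1 3 2]
Gen 4 (s1^-1): strand 1 crosses under strand 3. Perm now: [3 1 2]
Gen 5 (s2): strand 1 crosses over strand 2. Perm now: [3 2 1]
Gen 6 (s2): strand 2 crosses over strand 1. Perm now: [3 1 2]
Gen 7 (s1): strand 3 crosses over strand 1. Perm now: [1 3 2]
Gen 8 (s2^-1): strand 3 crosses under strand 2. Perm now: [1 2 3]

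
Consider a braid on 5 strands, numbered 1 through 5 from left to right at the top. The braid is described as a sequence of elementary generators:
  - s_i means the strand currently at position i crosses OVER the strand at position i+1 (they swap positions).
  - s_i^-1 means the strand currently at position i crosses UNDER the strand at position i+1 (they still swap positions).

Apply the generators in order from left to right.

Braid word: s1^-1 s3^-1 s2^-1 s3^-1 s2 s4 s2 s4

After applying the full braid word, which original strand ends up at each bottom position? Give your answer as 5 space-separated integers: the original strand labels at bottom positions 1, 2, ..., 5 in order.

Gen 1 (s1^-1): strand 1 crosses under strand 2. Perm now: [2 1 3 4 5]
Gen 2 (s3^-1): strand 3 crosses under strand 4. Perm now: [2 1 4 3 5]
Gen 3 (s2^-1): strand 1 crosses under strand 4. Perm now: [2 4 1 3 5]
Gen 4 (s3^-1): strand 1 crosses under strand 3. Perm now: [2 4 3 1 5]
Gen 5 (s2): strand 4 crosses over strand 3. Perm now: [2 3 4 1 5]
Gen 6 (s4): strand 1 crosses over strand 5. Perm now: [2 3 4 5 1]
Gen 7 (s2): strand 3 crosses over strand 4. Perm now: [2 4 3 5 1]
Gen 8 (s4): strand 5 crosses over strand 1. Perm now: [2 4 3 1 5]

Answer: 2 4 3 1 5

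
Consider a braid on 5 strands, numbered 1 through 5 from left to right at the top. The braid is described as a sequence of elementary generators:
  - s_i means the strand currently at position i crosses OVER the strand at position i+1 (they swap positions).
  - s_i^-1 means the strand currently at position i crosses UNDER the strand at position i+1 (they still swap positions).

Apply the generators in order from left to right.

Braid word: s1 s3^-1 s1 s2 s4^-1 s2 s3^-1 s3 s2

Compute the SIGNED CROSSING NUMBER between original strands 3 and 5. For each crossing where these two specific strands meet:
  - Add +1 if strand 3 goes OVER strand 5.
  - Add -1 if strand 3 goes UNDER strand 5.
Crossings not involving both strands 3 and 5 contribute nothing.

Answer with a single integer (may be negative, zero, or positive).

Answer: -1

Derivation:
Gen 1: crossing 1x2. Both 3&5? no. Sum: 0
Gen 2: crossing 3x4. Both 3&5? no. Sum: 0
Gen 3: crossing 2x1. Both 3&5? no. Sum: 0
Gen 4: crossing 2x4. Both 3&5? no. Sum: 0
Gen 5: 3 under 5. Both 3&5? yes. Contrib: -1. Sum: -1
Gen 6: crossing 4x2. Both 3&5? no. Sum: -1
Gen 7: crossing 4x5. Both 3&5? no. Sum: -1
Gen 8: crossing 5x4. Both 3&5? no. Sum: -1
Gen 9: crossing 2x4. Both 3&5? no. Sum: -1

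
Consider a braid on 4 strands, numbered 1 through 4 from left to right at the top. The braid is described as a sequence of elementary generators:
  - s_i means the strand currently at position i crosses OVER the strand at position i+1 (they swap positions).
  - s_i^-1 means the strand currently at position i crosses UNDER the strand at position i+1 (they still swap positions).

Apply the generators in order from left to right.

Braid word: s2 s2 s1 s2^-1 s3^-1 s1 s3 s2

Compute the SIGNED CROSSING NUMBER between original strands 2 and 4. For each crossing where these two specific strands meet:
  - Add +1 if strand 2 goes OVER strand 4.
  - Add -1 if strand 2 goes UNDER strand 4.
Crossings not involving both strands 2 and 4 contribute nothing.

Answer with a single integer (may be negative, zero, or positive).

Answer: 0

Derivation:
Gen 1: crossing 2x3. Both 2&4? no. Sum: 0
Gen 2: crossing 3x2. Both 2&4? no. Sum: 0
Gen 3: crossing 1x2. Both 2&4? no. Sum: 0
Gen 4: crossing 1x3. Both 2&4? no. Sum: 0
Gen 5: crossing 1x4. Both 2&4? no. Sum: 0
Gen 6: crossing 2x3. Both 2&4? no. Sum: 0
Gen 7: crossing 4x1. Both 2&4? no. Sum: 0
Gen 8: crossing 2x1. Both 2&4? no. Sum: 0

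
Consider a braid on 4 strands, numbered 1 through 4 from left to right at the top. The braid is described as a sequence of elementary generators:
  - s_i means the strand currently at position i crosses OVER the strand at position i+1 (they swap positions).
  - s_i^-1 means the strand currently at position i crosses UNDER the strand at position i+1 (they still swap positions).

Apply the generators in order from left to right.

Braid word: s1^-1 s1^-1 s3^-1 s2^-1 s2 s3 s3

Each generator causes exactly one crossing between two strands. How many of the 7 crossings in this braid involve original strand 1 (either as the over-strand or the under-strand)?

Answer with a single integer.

Gen 1: crossing 1x2. Involves strand 1? yes. Count so far: 1
Gen 2: crossing 2x1. Involves strand 1? yes. Count so far: 2
Gen 3: crossing 3x4. Involves strand 1? no. Count so far: 2
Gen 4: crossing 2x4. Involves strand 1? no. Count so far: 2
Gen 5: crossing 4x2. Involves strand 1? no. Count so far: 2
Gen 6: crossing 4x3. Involves strand 1? no. Count so far: 2
Gen 7: crossing 3x4. Involves strand 1? no. Count so far: 2

Answer: 2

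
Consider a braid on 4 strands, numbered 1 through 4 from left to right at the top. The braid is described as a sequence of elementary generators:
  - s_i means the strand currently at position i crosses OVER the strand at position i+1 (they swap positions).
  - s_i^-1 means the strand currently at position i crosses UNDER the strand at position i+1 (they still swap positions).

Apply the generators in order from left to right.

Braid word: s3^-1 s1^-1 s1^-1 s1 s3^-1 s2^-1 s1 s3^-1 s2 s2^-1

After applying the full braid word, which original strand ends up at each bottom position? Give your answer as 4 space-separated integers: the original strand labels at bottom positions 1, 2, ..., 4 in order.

Gen 1 (s3^-1): strand 3 crosses under strand 4. Perm now: [1 2 4 3]
Gen 2 (s1^-1): strand 1 crosses under strand 2. Perm now: [2 1 4 3]
Gen 3 (s1^-1): strand 2 crosses under strand 1. Perm now: [1 2 4 3]
Gen 4 (s1): strand 1 crosses over strand 2. Perm now: [2 1 4 3]
Gen 5 (s3^-1): strand 4 crosses under strand 3. Perm now: [2 1 3 4]
Gen 6 (s2^-1): strand 1 crosses under strand 3. Perm now: [2 3 1 4]
Gen 7 (s1): strand 2 crosses over strand 3. Perm now: [3 2 1 4]
Gen 8 (s3^-1): strand 1 crosses under strand 4. Perm now: [3 2 4 1]
Gen 9 (s2): strand 2 crosses over strand 4. Perm now: [3 4 2 1]
Gen 10 (s2^-1): strand 4 crosses under strand 2. Perm now: [3 2 4 1]

Answer: 3 2 4 1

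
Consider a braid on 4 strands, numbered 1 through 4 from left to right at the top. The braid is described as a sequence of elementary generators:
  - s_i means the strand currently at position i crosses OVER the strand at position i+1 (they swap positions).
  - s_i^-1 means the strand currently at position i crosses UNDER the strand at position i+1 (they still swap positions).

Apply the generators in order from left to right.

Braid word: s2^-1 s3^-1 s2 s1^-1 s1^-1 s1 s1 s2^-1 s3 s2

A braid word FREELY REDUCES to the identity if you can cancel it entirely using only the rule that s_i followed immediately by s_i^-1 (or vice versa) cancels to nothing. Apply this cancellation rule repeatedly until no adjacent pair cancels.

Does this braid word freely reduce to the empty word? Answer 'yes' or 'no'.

Answer: yes

Derivation:
Gen 1 (s2^-1): push. Stack: [s2^-1]
Gen 2 (s3^-1): push. Stack: [s2^-1 s3^-1]
Gen 3 (s2): push. Stack: [s2^-1 s3^-1 s2]
Gen 4 (s1^-1): push. Stack: [s2^-1 s3^-1 s2 s1^-1]
Gen 5 (s1^-1): push. Stack: [s2^-1 s3^-1 s2 s1^-1 s1^-1]
Gen 6 (s1): cancels prior s1^-1. Stack: [s2^-1 s3^-1 s2 s1^-1]
Gen 7 (s1): cancels prior s1^-1. Stack: [s2^-1 s3^-1 s2]
Gen 8 (s2^-1): cancels prior s2. Stack: [s2^-1 s3^-1]
Gen 9 (s3): cancels prior s3^-1. Stack: [s2^-1]
Gen 10 (s2): cancels prior s2^-1. Stack: []
Reduced word: (empty)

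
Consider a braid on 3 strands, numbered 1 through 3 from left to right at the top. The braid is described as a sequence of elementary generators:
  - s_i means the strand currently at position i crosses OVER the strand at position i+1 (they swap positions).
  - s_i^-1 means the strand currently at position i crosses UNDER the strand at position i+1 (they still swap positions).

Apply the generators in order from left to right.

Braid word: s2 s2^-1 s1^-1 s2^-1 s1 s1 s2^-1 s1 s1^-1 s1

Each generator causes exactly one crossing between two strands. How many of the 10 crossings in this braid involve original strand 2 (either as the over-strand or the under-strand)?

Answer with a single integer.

Gen 1: crossing 2x3. Involves strand 2? yes. Count so far: 1
Gen 2: crossing 3x2. Involves strand 2? yes. Count so far: 2
Gen 3: crossing 1x2. Involves strand 2? yes. Count so far: 3
Gen 4: crossing 1x3. Involves strand 2? no. Count so far: 3
Gen 5: crossing 2x3. Involves strand 2? yes. Count so far: 4
Gen 6: crossing 3x2. Involves strand 2? yes. Count so far: 5
Gen 7: crossing 3x1. Involves strand 2? no. Count so far: 5
Gen 8: crossing 2x1. Involves strand 2? yes. Count so far: 6
Gen 9: crossing 1x2. Involves strand 2? yes. Count so far: 7
Gen 10: crossing 2x1. Involves strand 2? yes. Count so far: 8

Answer: 8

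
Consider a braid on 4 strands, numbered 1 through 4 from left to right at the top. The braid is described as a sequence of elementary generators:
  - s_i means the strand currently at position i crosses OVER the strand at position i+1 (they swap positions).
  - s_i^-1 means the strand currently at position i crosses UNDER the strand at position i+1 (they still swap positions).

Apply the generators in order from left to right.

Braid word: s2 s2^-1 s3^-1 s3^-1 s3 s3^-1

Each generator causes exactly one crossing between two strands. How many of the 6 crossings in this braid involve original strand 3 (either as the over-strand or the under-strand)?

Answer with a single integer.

Gen 1: crossing 2x3. Involves strand 3? yes. Count so far: 1
Gen 2: crossing 3x2. Involves strand 3? yes. Count so far: 2
Gen 3: crossing 3x4. Involves strand 3? yes. Count so far: 3
Gen 4: crossing 4x3. Involves strand 3? yes. Count so far: 4
Gen 5: crossing 3x4. Involves strand 3? yes. Count so far: 5
Gen 6: crossing 4x3. Involves strand 3? yes. Count so far: 6

Answer: 6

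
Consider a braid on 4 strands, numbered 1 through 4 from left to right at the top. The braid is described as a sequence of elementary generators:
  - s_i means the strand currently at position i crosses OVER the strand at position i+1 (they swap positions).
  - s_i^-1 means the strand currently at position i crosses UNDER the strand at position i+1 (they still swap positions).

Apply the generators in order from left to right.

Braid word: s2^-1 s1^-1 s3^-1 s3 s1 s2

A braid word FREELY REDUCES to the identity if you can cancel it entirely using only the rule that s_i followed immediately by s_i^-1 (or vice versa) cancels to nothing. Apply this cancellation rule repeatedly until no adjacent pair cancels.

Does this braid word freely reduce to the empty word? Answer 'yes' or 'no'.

Answer: yes

Derivation:
Gen 1 (s2^-1): push. Stack: [s2^-1]
Gen 2 (s1^-1): push. Stack: [s2^-1 s1^-1]
Gen 3 (s3^-1): push. Stack: [s2^-1 s1^-1 s3^-1]
Gen 4 (s3): cancels prior s3^-1. Stack: [s2^-1 s1^-1]
Gen 5 (s1): cancels prior s1^-1. Stack: [s2^-1]
Gen 6 (s2): cancels prior s2^-1. Stack: []
Reduced word: (empty)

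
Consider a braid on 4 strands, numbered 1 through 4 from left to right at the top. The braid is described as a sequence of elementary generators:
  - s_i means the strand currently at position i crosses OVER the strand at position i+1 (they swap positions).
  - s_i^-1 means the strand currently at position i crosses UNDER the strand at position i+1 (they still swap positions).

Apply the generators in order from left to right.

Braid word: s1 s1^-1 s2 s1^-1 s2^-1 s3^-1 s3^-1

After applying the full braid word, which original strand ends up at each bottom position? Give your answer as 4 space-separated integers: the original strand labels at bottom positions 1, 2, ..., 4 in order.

Answer: 3 2 1 4

Derivation:
Gen 1 (s1): strand 1 crosses over strand 2. Perm now: [2 1 3 4]
Gen 2 (s1^-1): strand 2 crosses under strand 1. Perm now: [1 2 3 4]
Gen 3 (s2): strand 2 crosses over strand 3. Perm now: [1 3 2 4]
Gen 4 (s1^-1): strand 1 crosses under strand 3. Perm now: [3 1 2 4]
Gen 5 (s2^-1): strand 1 crosses under strand 2. Perm now: [3 2 1 4]
Gen 6 (s3^-1): strand 1 crosses under strand 4. Perm now: [3 2 4 1]
Gen 7 (s3^-1): strand 4 crosses under strand 1. Perm now: [3 2 1 4]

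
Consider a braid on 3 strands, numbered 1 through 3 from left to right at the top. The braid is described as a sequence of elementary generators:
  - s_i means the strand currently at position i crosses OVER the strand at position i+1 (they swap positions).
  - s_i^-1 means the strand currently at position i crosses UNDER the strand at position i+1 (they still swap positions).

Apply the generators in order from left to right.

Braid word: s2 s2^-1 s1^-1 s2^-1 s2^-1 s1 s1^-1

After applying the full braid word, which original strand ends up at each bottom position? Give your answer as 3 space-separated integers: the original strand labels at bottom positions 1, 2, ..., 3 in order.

Gen 1 (s2): strand 2 crosses over strand 3. Perm now: [1 3 2]
Gen 2 (s2^-1): strand 3 crosses under strand 2. Perm now: [1 2 3]
Gen 3 (s1^-1): strand 1 crosses under strand 2. Perm now: [2 1 3]
Gen 4 (s2^-1): strand 1 crosses under strand 3. Perm now: [2 3 1]
Gen 5 (s2^-1): strand 3 crosses under strand 1. Perm now: [2 1 3]
Gen 6 (s1): strand 2 crosses over strand 1. Perm now: [1 2 3]
Gen 7 (s1^-1): strand 1 crosses under strand 2. Perm now: [2 1 3]

Answer: 2 1 3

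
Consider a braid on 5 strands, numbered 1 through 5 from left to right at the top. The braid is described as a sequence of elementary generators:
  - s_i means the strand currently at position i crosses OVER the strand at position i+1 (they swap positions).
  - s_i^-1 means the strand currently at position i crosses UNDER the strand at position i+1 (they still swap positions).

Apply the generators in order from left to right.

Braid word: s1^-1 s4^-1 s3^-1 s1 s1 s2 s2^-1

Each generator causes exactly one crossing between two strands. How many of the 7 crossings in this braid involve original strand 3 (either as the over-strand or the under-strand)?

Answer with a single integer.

Answer: 1

Derivation:
Gen 1: crossing 1x2. Involves strand 3? no. Count so far: 0
Gen 2: crossing 4x5. Involves strand 3? no. Count so far: 0
Gen 3: crossing 3x5. Involves strand 3? yes. Count so far: 1
Gen 4: crossing 2x1. Involves strand 3? no. Count so far: 1
Gen 5: crossing 1x2. Involves strand 3? no. Count so far: 1
Gen 6: crossing 1x5. Involves strand 3? no. Count so far: 1
Gen 7: crossing 5x1. Involves strand 3? no. Count so far: 1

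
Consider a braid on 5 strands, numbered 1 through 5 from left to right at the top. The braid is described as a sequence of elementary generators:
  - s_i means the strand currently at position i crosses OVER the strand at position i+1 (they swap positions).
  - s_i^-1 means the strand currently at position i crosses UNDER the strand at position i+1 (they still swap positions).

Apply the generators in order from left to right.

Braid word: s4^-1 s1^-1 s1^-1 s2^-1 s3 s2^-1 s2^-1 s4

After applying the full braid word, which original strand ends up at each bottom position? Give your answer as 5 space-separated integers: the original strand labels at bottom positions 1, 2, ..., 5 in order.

Answer: 1 3 5 4 2

Derivation:
Gen 1 (s4^-1): strand 4 crosses under strand 5. Perm now: [1 2 3 5 4]
Gen 2 (s1^-1): strand 1 crosses under strand 2. Perm now: [2 1 3 5 4]
Gen 3 (s1^-1): strand 2 crosses under strand 1. Perm now: [1 2 3 5 4]
Gen 4 (s2^-1): strand 2 crosses under strand 3. Perm now: [1 3 2 5 4]
Gen 5 (s3): strand 2 crosses over strand 5. Perm now: [1 3 5 2 4]
Gen 6 (s2^-1): strand 3 crosses under strand 5. Perm now: [1 5 3 2 4]
Gen 7 (s2^-1): strand 5 crosses under strand 3. Perm now: [1 3 5 2 4]
Gen 8 (s4): strand 2 crosses over strand 4. Perm now: [1 3 5 4 2]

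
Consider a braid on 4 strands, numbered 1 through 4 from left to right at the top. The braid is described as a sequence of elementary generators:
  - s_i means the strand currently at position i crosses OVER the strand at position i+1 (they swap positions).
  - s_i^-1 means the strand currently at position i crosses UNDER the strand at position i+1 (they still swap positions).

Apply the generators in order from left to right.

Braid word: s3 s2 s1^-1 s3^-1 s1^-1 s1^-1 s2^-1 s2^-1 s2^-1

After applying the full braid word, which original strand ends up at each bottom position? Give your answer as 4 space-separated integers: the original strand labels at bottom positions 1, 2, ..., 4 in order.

Answer: 4 3 1 2

Derivation:
Gen 1 (s3): strand 3 crosses over strand 4. Perm now: [1 2 4 3]
Gen 2 (s2): strand 2 crosses over strand 4. Perm now: [1 4 2 3]
Gen 3 (s1^-1): strand 1 crosses under strand 4. Perm now: [4 1 2 3]
Gen 4 (s3^-1): strand 2 crosses under strand 3. Perm now: [4 1 3 2]
Gen 5 (s1^-1): strand 4 crosses under strand 1. Perm now: [1 4 3 2]
Gen 6 (s1^-1): strand 1 crosses under strand 4. Perm now: [4 1 3 2]
Gen 7 (s2^-1): strand 1 crosses under strand 3. Perm now: [4 3 1 2]
Gen 8 (s2^-1): strand 3 crosses under strand 1. Perm now: [4 1 3 2]
Gen 9 (s2^-1): strand 1 crosses under strand 3. Perm now: [4 3 1 2]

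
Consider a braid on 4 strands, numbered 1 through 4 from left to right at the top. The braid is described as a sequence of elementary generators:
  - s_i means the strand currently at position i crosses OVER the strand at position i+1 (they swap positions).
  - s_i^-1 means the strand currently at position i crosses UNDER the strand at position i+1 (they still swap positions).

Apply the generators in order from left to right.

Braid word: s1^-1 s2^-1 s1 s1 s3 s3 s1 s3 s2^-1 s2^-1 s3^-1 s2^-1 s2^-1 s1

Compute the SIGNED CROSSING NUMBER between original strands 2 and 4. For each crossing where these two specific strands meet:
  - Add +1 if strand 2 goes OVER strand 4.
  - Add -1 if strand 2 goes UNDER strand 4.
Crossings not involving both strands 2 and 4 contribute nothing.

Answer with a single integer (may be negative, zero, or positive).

Gen 1: crossing 1x2. Both 2&4? no. Sum: 0
Gen 2: crossing 1x3. Both 2&4? no. Sum: 0
Gen 3: crossing 2x3. Both 2&4? no. Sum: 0
Gen 4: crossing 3x2. Both 2&4? no. Sum: 0
Gen 5: crossing 1x4. Both 2&4? no. Sum: 0
Gen 6: crossing 4x1. Both 2&4? no. Sum: 0
Gen 7: crossing 2x3. Both 2&4? no. Sum: 0
Gen 8: crossing 1x4. Both 2&4? no. Sum: 0
Gen 9: 2 under 4. Both 2&4? yes. Contrib: -1. Sum: -1
Gen 10: 4 under 2. Both 2&4? yes. Contrib: +1. Sum: 0
Gen 11: crossing 4x1. Both 2&4? no. Sum: 0
Gen 12: crossing 2x1. Both 2&4? no. Sum: 0
Gen 13: crossing 1x2. Both 2&4? no. Sum: 0
Gen 14: crossing 3x2. Both 2&4? no. Sum: 0

Answer: 0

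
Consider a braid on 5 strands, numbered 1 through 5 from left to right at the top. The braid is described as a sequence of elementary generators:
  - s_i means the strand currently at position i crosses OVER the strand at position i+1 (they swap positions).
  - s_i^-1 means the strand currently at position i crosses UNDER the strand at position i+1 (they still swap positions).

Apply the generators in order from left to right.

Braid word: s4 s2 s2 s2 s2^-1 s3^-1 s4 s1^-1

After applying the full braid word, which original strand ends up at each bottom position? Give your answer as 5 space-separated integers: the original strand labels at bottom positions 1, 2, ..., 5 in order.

Gen 1 (s4): strand 4 crosses over strand 5. Perm now: [1 2 3 5 4]
Gen 2 (s2): strand 2 crosses over strand 3. Perm now: [1 3 2 5 4]
Gen 3 (s2): strand 3 crosses over strand 2. Perm now: [1 2 3 5 4]
Gen 4 (s2): strand 2 crosses over strand 3. Perm now: [1 3 2 5 4]
Gen 5 (s2^-1): strand 3 crosses under strand 2. Perm now: [1 2 3 5 4]
Gen 6 (s3^-1): strand 3 crosses under strand 5. Perm now: [1 2 5 3 4]
Gen 7 (s4): strand 3 crosses over strand 4. Perm now: [1 2 5 4 3]
Gen 8 (s1^-1): strand 1 crosses under strand 2. Perm now: [2 1 5 4 3]

Answer: 2 1 5 4 3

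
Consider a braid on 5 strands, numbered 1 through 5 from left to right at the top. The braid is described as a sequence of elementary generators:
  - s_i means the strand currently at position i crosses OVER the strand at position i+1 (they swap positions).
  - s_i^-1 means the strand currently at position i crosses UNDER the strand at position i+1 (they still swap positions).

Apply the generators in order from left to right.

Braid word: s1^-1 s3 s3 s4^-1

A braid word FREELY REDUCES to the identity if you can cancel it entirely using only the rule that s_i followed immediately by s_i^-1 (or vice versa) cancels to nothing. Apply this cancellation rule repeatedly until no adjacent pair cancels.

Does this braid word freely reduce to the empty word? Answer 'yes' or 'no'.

Answer: no

Derivation:
Gen 1 (s1^-1): push. Stack: [s1^-1]
Gen 2 (s3): push. Stack: [s1^-1 s3]
Gen 3 (s3): push. Stack: [s1^-1 s3 s3]
Gen 4 (s4^-1): push. Stack: [s1^-1 s3 s3 s4^-1]
Reduced word: s1^-1 s3 s3 s4^-1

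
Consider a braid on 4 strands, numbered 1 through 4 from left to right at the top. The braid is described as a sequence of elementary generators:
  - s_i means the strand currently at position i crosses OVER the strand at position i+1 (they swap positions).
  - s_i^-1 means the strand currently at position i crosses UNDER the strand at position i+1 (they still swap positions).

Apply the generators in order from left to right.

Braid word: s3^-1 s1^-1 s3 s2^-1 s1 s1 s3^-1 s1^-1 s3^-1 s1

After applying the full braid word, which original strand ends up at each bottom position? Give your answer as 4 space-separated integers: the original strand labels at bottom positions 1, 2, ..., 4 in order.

Answer: 2 3 1 4

Derivation:
Gen 1 (s3^-1): strand 3 crosses under strand 4. Perm now: [1 2 4 3]
Gen 2 (s1^-1): strand 1 crosses under strand 2. Perm now: [2 1 4 3]
Gen 3 (s3): strand 4 crosses over strand 3. Perm now: [2 1 3 4]
Gen 4 (s2^-1): strand 1 crosses under strand 3. Perm now: [2 3 1 4]
Gen 5 (s1): strand 2 crosses over strand 3. Perm now: [3 2 1 4]
Gen 6 (s1): strand 3 crosses over strand 2. Perm now: [2 3 1 4]
Gen 7 (s3^-1): strand 1 crosses under strand 4. Perm now: [2 3 4 1]
Gen 8 (s1^-1): strand 2 crosses under strand 3. Perm now: [3 2 4 1]
Gen 9 (s3^-1): strand 4 crosses under strand 1. Perm now: [3 2 1 4]
Gen 10 (s1): strand 3 crosses over strand 2. Perm now: [2 3 1 4]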